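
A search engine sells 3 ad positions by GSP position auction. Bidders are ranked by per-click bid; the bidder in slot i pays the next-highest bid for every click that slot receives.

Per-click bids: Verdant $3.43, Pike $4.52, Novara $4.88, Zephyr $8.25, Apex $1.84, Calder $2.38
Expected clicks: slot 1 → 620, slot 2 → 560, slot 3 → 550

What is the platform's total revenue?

Sorting advertisers: $8.25 (Zephyr) > $4.88 (Novara) > $4.52 (Pike) > $3.43 (Verdant) > …
Slot 1: Zephyr pays $4.88 × 620 = $3025.60
Slot 2: Novara pays $4.52 × 560 = $2531.20
Slot 3: Pike pays $3.43 × 550 = $1886.50
Total = $7443.30

Total revenue: $7443.30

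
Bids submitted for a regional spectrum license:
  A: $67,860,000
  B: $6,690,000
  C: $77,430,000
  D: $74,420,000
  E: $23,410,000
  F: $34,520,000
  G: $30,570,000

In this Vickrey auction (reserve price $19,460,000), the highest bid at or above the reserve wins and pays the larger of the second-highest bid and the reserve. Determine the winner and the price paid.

Sorting bids: 77,430,000 (C) > 74,420,000 (D) > 67,860,000 (A) > 34,520,000 (F) > 30,570,000 (G) > 23,410,000 (E) > …
Highest eligible bid: C at $77,430,000.
Second-highest bid $74,420,000 exceeds the reserve $19,460,000 → payment $74,420,000.

C pays $74,420,000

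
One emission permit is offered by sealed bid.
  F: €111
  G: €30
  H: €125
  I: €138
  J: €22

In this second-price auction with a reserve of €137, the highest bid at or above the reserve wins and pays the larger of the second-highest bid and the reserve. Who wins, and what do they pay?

Second-price auction with a reserve of €137: the highest bid at or above the reserve wins and pays the larger of the second-highest bid and the reserve.
Bids ranked: 138 (I) > 125 (H) > 111 (F) > 30 (G) > 22 (J)
I has the top bid at or above the reserve (€138).
Second-highest bid €125 is below the reserve €137, so the reserve binds → payment €137.

I pays €137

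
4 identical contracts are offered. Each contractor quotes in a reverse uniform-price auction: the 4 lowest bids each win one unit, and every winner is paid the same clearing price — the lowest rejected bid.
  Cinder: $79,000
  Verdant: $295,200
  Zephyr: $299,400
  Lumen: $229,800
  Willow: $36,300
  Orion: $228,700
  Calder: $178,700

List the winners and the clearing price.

Sorting: 36,300 (Willow), 79,000 (Cinder), 178,700 (Calder), 228,700 (Orion), 229,800 (Lumen), 295,200 (Verdant), …
Lowest 4: Willow, Cinder, Calder, Orion.
Clearing price = lowest rejected bid = $229,800.

Willow, Cinder, Calder, Orion; each is paid $229,800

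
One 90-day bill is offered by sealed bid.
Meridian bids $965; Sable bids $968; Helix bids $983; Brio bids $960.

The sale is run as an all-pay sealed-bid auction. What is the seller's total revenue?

Rule: the highest bidder wins the item, but every bidder pays their own bid.
Bids in order: 983 (Helix) > 968 (Sable) > 965 (Meridian) > 960 (Brio)
Helix wins with the top bid; all bids are sunk regardless.
Every bidder forfeits their bid regardless of winning.
Revenue = 965 + 968 + 983 + 960 = $3,876.

Total revenue: $3,876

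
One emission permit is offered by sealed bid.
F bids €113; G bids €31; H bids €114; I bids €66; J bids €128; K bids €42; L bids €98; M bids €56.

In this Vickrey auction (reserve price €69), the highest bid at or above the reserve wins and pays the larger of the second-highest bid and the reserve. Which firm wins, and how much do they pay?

Sorting bids: 128 (J) > 114 (H) > 113 (F) > 98 (L) > 66 (I) > 56 (M) > …
J has the top bid at or above the reserve (€128).
Second-highest bid €114 exceeds the reserve €69 → payment €114.

J pays €114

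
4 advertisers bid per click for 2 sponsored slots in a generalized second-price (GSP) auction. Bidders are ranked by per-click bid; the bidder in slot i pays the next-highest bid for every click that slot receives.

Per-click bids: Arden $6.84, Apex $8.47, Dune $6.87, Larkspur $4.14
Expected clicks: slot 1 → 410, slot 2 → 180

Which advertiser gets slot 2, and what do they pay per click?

Dune; $6.84 per click

Sorting advertisers: $8.47 (Apex) > $6.87 (Dune) > $6.84 (Arden) > …
Slot 2 goes to the second-ranked bidder, Dune, who pays the next bid down: $6.84/click.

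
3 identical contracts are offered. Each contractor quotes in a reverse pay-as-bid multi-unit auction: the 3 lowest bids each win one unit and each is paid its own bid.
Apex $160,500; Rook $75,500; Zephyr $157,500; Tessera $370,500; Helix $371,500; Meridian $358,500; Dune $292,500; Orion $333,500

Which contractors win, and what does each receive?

Rook $75,500, Zephyr $157,500, Apex $160,500

Bids ranked low→high: 75,500 (Rook), 157,500 (Zephyr), 160,500 (Apex), 292,500 (Dune), 333,500 (Orion), …
The 3 lowest are Rook, Zephyr, Apex.
Each winner is paid its own bid: Rook $75,500, Zephyr $157,500, Apex $160,500.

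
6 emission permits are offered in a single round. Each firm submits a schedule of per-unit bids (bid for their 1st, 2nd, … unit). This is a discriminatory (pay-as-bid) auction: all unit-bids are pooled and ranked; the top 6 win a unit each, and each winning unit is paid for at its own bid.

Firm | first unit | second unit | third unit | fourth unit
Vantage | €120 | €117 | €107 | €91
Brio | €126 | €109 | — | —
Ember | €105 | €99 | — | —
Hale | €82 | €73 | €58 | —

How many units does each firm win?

Pooled unit-bids ranked (top 6): 126 (Brio-1), 120 (Vantage-1), 117 (Vantage-2), 109 (Brio-2), 107 (Vantage-3), 105 (Ember-1)
Next rejected bid: €99 (not a price — pay-as-bid).
Allocation: Brio 2, Ember 1, Vantage 3.

Brio 2, Ember 1, Vantage 3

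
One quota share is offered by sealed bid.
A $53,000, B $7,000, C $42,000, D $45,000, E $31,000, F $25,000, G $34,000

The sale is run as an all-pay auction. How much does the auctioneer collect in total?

Bids ranked: 53,000 (A) > 45,000 (D) > 42,000 (C) > 34,000 (G) > 31,000 (E) > 25,000 (F) > …
Every bidder forfeits their bid regardless of winning.
Revenue = 53,000 + 7,000 + 42,000 + 45,000 + 31,000 + 25,000 + 34,000 = $237,000.

Total revenue: $237,000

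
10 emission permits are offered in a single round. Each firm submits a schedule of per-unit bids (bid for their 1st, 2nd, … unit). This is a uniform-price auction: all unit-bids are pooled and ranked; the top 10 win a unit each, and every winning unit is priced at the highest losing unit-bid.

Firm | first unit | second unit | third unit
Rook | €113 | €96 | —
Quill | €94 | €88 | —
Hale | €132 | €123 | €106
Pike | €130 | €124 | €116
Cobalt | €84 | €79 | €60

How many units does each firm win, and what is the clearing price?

Hale 3, Pike 3, Quill 2, Rook 2; clearing price €84

Merging the schedules and taking the best 10: 132 (Hale-1), 130 (Pike-1), 124 (Pike-2), 123 (Hale-2), 116 (Pike-3), 113 (Rook-1), 106 (Hale-3), 96 (Rook-2), 94 (Quill-1), 88 (Quill-2)
The (k+1)-th unit-bid is €84.
Allocation: Hale 3, Pike 3, Quill 2, Rook 2.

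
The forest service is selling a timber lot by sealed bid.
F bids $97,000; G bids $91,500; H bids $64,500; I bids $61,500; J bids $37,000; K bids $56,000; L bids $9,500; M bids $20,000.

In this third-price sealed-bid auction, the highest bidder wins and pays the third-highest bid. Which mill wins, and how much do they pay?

Sorting bids: 97,000 (F) > 91,500 (G) > 64,500 (H) > 61,500 (I) > 56,000 (K) > 37,000 (J) > …
F is highest; pays the third-highest bid, $64,500.

F pays $64,500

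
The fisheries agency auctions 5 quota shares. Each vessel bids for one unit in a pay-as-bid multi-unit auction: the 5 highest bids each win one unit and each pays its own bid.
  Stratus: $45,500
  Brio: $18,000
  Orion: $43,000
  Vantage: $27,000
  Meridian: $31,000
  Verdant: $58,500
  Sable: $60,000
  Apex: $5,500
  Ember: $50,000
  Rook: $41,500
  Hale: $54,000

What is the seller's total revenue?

Sorting: 60,000 (Sable), 58,500 (Verdant), 54,000 (Hale), 50,000 (Ember), 45,500 (Stratus), 43,000 (Orion), 41,500 (Rook), …
Top 5: Sable, Verdant, Hale, Ember, Stratus.
Total revenue = 60,000 + 58,500 + 54,000 + 50,000 + 45,500 = $268,000.

Total revenue: $268,000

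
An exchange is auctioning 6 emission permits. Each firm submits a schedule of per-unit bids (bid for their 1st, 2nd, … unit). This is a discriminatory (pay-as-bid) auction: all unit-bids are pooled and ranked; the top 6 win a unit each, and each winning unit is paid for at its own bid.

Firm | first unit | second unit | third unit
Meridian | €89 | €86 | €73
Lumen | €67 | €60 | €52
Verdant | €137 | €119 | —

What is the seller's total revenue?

Merging the schedules and taking the best 6: 137 (Verdant-1), 119 (Verdant-2), 89 (Meridian-1), 86 (Meridian-2), 73 (Meridian-3), 67 (Lumen-1)
Next rejected bid: €60 (not a price — pay-as-bid).
Each winning unit pays its own bid.
Revenue = 137 + 119 + 89 + 86 + 73 + 67 = €571.

Total revenue: €571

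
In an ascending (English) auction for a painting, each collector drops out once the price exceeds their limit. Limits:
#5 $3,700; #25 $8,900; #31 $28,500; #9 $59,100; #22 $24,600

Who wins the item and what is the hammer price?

#9 wins at $28,500

Rule: the price rises until one bidder remains; the winner pays the price at which the last rival dropped out.
Sorting limits: 59,100 (#9) > 28,500 (#31) > 24,600 (#22) > 8,900 (#25) > 3,700 (#5)
Once the price passes $28,500, only #9 is left; the hammer falls at #31's limit of $28,500.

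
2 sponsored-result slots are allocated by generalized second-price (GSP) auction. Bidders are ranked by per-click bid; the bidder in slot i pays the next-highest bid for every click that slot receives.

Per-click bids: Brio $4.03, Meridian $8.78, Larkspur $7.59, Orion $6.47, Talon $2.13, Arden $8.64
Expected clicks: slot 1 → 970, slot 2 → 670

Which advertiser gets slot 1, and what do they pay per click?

Meridian; $8.64 per click

Sorting advertisers: $8.78 (Meridian) > $8.64 (Arden) > $7.59 (Larkspur) > …
Slot 1 goes to the first-ranked bidder, Meridian, who pays the next bid down: $8.64/click.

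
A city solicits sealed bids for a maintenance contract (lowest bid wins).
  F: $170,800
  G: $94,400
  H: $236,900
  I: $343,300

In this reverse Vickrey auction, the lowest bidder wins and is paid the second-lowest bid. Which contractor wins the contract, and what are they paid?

Rule: the lowest bidder wins and is paid the second-lowest bid.
Bids ranked: 94,400 (G) < 170,800 (F) < 236,900 (H) < 343,300 (I)
G is lowest; is paid the second-lowest bid, $170,800.

G is paid $170,800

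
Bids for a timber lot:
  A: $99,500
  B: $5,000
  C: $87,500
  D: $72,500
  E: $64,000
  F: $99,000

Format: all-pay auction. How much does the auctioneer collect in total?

Bids ranked: 99,500 (A) > 99,000 (F) > 87,500 (C) > 72,500 (D) > 64,000 (E) > 5,000 (B)
Every bidder forfeits their bid regardless of winning.
Revenue = 99,500 + 5,000 + 87,500 + 72,500 + 64,000 + 99,000 = $427,500.

Total revenue: $427,500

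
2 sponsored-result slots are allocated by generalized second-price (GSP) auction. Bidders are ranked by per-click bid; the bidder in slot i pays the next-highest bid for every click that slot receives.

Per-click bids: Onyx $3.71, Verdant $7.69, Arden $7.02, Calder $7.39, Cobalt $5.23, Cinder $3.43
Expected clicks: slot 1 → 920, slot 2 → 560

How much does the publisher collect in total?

Per-click bids in order: $7.69 (Verdant) > $7.39 (Calder) > $7.02 (Arden) > …
Slot 1: Verdant pays $7.39 × 920 = $6798.80
Slot 2: Calder pays $7.02 × 560 = $3931.20
Total = $10730.00

Total revenue: $10730.00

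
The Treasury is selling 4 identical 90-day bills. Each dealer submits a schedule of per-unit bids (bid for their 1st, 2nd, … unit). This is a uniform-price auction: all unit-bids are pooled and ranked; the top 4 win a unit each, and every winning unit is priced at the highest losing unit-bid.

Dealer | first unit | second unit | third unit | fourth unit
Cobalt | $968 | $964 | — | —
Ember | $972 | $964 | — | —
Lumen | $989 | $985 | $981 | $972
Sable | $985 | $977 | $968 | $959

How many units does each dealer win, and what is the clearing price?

Lumen 3, Sable 1; clearing price $977

Merging the schedules and taking the best 4: 989 (Lumen-1), 985 (Lumen-2), 985 (Sable-1), 981 (Lumen-3)
The (k+1)-th unit-bid is $977.
Allocation: Lumen 3, Sable 1.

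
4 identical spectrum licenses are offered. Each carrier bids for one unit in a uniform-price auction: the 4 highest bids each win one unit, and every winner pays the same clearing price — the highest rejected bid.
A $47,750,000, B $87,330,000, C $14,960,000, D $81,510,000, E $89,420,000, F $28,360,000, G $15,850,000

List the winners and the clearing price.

E, B, D, A; each pays $28,360,000

Sorting: 89,420,000 (E), 87,330,000 (B), 81,510,000 (D), 47,750,000 (A), 28,360,000 (F), 15,850,000 (G), …
The 4 highest are E, B, D, A.
Highest unsuccessful bid: $28,360,000 → clearing price.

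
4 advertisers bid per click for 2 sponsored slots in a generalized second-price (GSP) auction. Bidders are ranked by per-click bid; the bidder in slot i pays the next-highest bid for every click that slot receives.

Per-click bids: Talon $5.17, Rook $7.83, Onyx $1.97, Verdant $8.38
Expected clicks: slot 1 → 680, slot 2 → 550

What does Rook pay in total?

Rook pays $2843.50

Ranked by bid: $8.38 (Verdant) > $7.83 (Rook) > $5.17 (Talon) > …
Rook holds slot 2 → pays next bid $5.17 × 550 clicks = $2843.50.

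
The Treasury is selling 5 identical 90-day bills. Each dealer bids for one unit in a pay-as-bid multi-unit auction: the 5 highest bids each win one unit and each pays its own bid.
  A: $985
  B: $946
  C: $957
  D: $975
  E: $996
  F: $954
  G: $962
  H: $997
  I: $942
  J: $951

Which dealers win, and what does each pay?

Ordering the bids: 997 (H), 996 (E), 985 (A), 975 (D), 962 (G), 957 (C), 954 (F), …
Top 5: H, E, A, D, G.
Each winner pays its own bid: H $997, E $996, A $985, D $975, G $962.

H $997, E $996, A $985, D $975, G $962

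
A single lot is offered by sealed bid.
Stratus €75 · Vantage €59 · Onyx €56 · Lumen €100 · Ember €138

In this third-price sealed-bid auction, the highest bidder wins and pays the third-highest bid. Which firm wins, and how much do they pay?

Ember pays €75

Rule: the highest bidder wins and pays the third-highest bid.
Sorting bids: 138 (Ember) > 100 (Lumen) > 75 (Stratus) > 59 (Vantage) > 56 (Onyx)
Ember is highest; pays the third-highest bid, €75.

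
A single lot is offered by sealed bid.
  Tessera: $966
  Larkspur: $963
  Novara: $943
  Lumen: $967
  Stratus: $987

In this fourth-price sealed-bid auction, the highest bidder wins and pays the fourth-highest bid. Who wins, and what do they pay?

Bids in order: 987 (Stratus) > 967 (Lumen) > 966 (Tessera) > 963 (Larkspur) > 943 (Novara)
Stratus is highest; pays the fourth-highest bid, $963.

Stratus pays $963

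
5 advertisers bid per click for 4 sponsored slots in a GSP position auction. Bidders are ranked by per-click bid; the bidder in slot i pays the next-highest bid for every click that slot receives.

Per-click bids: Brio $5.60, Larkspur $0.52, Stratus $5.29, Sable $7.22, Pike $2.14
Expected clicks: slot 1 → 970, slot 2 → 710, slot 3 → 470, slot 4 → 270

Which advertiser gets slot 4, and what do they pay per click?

Ranked by bid: $7.22 (Sable) > $5.60 (Brio) > $5.29 (Stratus) > $2.14 (Pike) > $0.52 (Larkspur)
Slot 4 goes to the fourth-ranked bidder, Pike, who pays the next bid down: $0.52/click.

Pike; $0.52 per click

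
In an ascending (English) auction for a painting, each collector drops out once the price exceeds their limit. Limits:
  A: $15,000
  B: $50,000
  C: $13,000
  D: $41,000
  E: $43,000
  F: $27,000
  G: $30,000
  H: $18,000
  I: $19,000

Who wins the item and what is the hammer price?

B wins at $43,000

Ascending (English) auction: the price rises until one bidder remains; the winner pays the price at which the last rival dropped out.
Limits ranked: 50,000 (B) > 43,000 (E) > 41,000 (D) > 30,000 (G) > 27,000 (F) > 19,000 (I) > …
Bidding ends when E exits at $43,000; B takes it.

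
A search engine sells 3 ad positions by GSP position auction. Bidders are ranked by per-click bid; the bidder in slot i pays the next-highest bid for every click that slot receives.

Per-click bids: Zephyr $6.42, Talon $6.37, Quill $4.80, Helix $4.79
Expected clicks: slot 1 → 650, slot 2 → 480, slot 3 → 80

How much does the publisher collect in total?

Ranked by bid: $6.42 (Zephyr) > $6.37 (Talon) > $4.80 (Quill) > $4.79 (Helix)
Slot 1: Zephyr pays $6.37 × 650 = $4140.50
Slot 2: Talon pays $4.80 × 480 = $2304.00
Slot 3: Quill pays $4.79 × 80 = $383.20
Total = $6827.70

Total revenue: $6827.70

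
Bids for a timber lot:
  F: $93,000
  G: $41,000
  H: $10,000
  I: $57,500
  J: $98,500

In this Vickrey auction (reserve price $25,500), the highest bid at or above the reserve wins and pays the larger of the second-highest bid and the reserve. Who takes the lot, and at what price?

Vickrey auction (reserve price $25,500): the highest bid at or above the reserve wins and pays the larger of the second-highest bid and the reserve.
Sorting bids: 98,500 (J) > 93,000 (F) > 57,500 (I) > 41,000 (G) > 10,000 (H)
J has the top bid at or above the reserve ($98,500).
max(second-highest $93,000, reserve $25,500) = $93,000; the reserve does not bind.

J pays $93,000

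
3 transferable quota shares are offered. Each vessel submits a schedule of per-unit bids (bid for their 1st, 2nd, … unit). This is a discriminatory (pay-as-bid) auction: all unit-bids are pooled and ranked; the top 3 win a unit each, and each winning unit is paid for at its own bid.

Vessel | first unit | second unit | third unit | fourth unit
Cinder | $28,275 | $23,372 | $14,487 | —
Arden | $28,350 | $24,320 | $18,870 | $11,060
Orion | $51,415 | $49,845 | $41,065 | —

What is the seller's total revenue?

Pooled unit-bids ranked (top 3): 51,415 (Orion-1), 49,845 (Orion-2), 41,065 (Orion-3)
Next rejected bid: $28,350 (not a price — pay-as-bid).
Each winning unit pays its own bid.
Revenue = 51,415 + 49,845 + 41,065 = $142,325.

Total revenue: $142,325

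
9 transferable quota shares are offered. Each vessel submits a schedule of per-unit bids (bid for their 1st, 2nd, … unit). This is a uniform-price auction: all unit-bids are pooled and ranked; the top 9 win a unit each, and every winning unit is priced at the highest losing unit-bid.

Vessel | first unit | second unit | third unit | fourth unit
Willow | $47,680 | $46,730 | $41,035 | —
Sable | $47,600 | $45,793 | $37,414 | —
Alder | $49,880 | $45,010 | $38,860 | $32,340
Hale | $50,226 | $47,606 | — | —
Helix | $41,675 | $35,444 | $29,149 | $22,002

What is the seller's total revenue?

All unit-bids, highest first — top 9: 50,226 (Hale-1), 49,880 (Alder-1), 47,680 (Willow-1), 47,606 (Hale-2), 47,600 (Sable-1), 46,730 (Willow-2), 45,793 (Sable-2), 45,010 (Alder-2), 41,675 (Helix-1)
Highest rejected unit-bid = $41,035.
Allocation: Alder 2, Hale 2, Helix 1, Sable 2, Willow 2. Every unit priced at $41,035.
Revenue = 9 × 41,035 = $369,315.

Total revenue: $369,315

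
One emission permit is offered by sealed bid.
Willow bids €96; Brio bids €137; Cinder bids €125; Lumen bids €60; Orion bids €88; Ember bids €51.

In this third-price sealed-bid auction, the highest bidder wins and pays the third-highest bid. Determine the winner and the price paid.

Sorting bids: 137 (Brio) > 125 (Cinder) > 96 (Willow) > 88 (Orion) > 60 (Lumen) > 51 (Ember)
Brio is highest; pays the third-highest bid, €96.

Brio pays €96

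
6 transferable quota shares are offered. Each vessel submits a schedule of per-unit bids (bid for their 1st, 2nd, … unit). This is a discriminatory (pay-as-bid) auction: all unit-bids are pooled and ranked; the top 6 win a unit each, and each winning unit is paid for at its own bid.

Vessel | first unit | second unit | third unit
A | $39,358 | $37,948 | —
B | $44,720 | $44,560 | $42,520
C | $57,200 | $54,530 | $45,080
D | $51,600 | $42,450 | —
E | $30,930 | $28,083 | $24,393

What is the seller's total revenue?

Pooled unit-bids ranked (top 6): 57,200 (C-1), 54,530 (C-2), 51,600 (D-1), 45,080 (C-3), 44,720 (B-1), 44,560 (B-2)
Next rejected bid: $42,520 (not a price — pay-as-bid).
Each winning unit pays its own bid.
Revenue = 57,200 + 54,530 + 51,600 + 45,080 + 44,720 + 44,560 = $297,690.

Total revenue: $297,690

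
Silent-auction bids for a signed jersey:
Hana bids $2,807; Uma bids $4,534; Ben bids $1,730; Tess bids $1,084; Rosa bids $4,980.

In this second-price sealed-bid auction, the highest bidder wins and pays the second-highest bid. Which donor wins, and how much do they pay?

Rosa pays $4,534

Rule: the highest bidder wins and pays the second-highest bid.
Bids in order: 4,980 (Rosa) > 4,534 (Uma) > 2,807 (Hana) > 1,730 (Ben) > 1,084 (Tess)
Rosa is highest; pays the second-highest bid, $4,534.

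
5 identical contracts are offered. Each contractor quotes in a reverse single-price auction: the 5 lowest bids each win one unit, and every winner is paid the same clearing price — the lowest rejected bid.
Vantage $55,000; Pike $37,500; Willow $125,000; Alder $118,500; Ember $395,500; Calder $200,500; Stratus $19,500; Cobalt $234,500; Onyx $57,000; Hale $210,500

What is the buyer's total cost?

Ordering the bids: 19,500 (Stratus), 37,500 (Pike), 55,000 (Vantage), 57,000 (Onyx), 118,500 (Alder), 125,000 (Willow), 200,500 (Calder), …
Winners (5 units): Stratus, Pike, Vantage, Onyx, Alder.
Clearing price = lowest rejected bid = $125,000.
Total cost = 5 × $125,000 = $625,000.

Total cost: $625,000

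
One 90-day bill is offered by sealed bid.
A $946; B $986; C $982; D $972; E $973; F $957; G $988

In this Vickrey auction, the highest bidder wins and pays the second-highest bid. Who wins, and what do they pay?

Vickrey auction: the highest bidder wins and pays the second-highest bid.
Bids in order: 988 (G) > 986 (B) > 982 (C) > 973 (E) > 972 (D) > 957 (F) > …
G is highest; pays the second-highest bid, $986.

G pays $986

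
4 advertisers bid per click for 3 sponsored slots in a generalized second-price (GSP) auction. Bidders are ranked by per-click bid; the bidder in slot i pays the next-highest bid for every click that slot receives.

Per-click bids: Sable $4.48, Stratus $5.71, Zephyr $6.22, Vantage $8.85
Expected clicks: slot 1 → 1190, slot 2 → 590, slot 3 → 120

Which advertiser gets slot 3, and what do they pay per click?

Ranked by bid: $8.85 (Vantage) > $6.22 (Zephyr) > $5.71 (Stratus) > $4.48 (Sable)
Slot 3 goes to the third-ranked bidder, Stratus, who pays the next bid down: $4.48/click.

Stratus; $4.48 per click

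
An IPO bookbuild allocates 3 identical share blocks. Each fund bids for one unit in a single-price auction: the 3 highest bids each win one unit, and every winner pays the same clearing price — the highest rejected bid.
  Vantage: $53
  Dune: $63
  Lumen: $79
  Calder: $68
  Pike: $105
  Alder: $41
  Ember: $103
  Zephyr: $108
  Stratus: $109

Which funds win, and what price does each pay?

Sorting: 109 (Stratus), 108 (Zephyr), 105 (Pike), 103 (Ember), 79 (Lumen), …
Winners (3 units): Stratus, Zephyr, Pike.
First losing bid is Ember's $103, which sets the uniform price.

Stratus, Zephyr, Pike; each pays $103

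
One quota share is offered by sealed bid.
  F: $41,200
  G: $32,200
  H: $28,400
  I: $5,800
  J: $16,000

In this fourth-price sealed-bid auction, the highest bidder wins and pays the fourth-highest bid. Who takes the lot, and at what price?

Bids in order: 41,200 (F) > 32,200 (G) > 28,400 (H) > 16,000 (J) > 5,800 (I)
F is highest; pays the fourth-highest bid, $16,000.

F pays $16,000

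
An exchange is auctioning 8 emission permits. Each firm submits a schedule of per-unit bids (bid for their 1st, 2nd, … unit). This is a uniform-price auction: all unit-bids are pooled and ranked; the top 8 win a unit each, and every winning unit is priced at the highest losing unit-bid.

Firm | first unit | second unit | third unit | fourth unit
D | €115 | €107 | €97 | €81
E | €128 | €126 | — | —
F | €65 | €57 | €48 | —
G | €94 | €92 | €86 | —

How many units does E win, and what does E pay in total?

E: 2 units, pays €162

All unit-bids, highest first — top 8: 128 (E-1), 126 (E-2), 115 (D-1), 107 (D-2), 97 (D-3), 94 (G-1), 92 (G-2), 86 (G-3)
Highest rejected unit-bid = €81.
E wins 2 unit(s) at €81 each.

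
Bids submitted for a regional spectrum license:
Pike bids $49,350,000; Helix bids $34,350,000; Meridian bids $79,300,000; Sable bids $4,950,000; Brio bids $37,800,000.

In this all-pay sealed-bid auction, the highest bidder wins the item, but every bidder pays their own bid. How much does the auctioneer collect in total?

Total revenue: $205,750,000

Bids ranked: 79,300,000 (Meridian) > 49,350,000 (Pike) > 37,800,000 (Brio) > 34,350,000 (Helix) > 4,950,000 (Sable)
Every bidder forfeits their bid regardless of winning.
Revenue = 49,350,000 + 34,350,000 + 79,300,000 + 4,950,000 + 37,800,000 = $205,750,000.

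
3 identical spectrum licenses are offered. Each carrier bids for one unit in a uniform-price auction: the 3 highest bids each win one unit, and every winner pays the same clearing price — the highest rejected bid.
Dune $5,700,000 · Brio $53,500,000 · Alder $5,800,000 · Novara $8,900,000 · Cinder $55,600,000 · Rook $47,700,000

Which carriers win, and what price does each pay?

Ordering the bids: 55,600,000 (Cinder), 53,500,000 (Brio), 47,700,000 (Rook), 8,900,000 (Novara), 5,800,000 (Alder), …
Winners (3 units): Cinder, Brio, Rook.
First losing bid is Novara's $8,900,000, which sets the uniform price.

Cinder, Brio, Rook; each pays $8,900,000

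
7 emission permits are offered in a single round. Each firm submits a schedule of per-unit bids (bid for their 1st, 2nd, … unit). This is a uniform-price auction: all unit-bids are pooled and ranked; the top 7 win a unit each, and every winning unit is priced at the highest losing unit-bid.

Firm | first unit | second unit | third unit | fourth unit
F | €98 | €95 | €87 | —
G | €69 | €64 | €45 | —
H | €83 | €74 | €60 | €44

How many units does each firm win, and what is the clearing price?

All unit-bids, highest first — top 7: 98 (F-1), 95 (F-2), 87 (F-3), 83 (H-1), 74 (H-2), 69 (G-1), 64 (G-2)
Highest rejected unit-bid = €60.
Allocation: F 3, G 2, H 2.

F 3, G 2, H 2; clearing price €60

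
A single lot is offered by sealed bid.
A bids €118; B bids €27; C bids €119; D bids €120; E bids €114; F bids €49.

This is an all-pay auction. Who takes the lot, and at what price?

Sorting bids: 120 (D) > 119 (C) > 118 (A) > 114 (E) > 49 (F) > 27 (B)
D is highest and takes the item; every bidder forfeits their bid.

D pays €120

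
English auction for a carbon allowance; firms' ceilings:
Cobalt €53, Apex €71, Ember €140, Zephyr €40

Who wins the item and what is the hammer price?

Limits ranked: 140 (Ember) > 71 (Apex) > 53 (Cobalt) > 40 (Zephyr)
Bidding ends when Apex exits at €71; Ember takes it.

Ember wins at €71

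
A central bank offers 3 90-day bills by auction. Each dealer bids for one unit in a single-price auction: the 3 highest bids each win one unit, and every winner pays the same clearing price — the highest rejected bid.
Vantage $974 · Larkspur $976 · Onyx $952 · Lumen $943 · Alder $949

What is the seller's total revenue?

Total revenue: $2,847

Bids ranked high→low: 976 (Larkspur), 974 (Vantage), 952 (Onyx), 949 (Alder), 943 (Lumen)
Top 3: Larkspur, Vantage, Onyx.
First losing bid is Alder's $949, which sets the uniform price.
Total revenue = 3 × $949 = $2,847.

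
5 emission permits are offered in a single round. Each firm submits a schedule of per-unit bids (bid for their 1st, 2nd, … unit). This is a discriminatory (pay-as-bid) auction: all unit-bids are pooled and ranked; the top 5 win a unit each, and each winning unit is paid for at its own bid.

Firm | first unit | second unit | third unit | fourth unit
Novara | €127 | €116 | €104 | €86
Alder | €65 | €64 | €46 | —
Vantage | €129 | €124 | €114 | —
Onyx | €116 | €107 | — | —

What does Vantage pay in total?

Vantage pays €253

All unit-bids, highest first — top 5: 129 (Vantage-1), 127 (Novara-1), 124 (Vantage-2), 116 (Novara-2), 116 (Onyx-1)
Next rejected bid: €114 (not a price — pay-as-bid).
Vantage's winning unit-bids: 129 + 124 = €253.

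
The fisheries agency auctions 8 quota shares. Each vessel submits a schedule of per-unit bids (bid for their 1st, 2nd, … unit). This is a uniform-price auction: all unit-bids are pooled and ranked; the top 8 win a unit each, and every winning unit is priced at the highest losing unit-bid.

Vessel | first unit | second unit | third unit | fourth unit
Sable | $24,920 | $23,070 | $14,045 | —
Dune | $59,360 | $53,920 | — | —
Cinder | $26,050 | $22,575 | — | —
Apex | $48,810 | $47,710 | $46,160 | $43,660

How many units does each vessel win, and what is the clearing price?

Pooled unit-bids ranked (top 8): 59,360 (Dune-1), 53,920 (Dune-2), 48,810 (Apex-1), 47,710 (Apex-2), 46,160 (Apex-3), 43,660 (Apex-4), 26,050 (Cinder-1), 24,920 (Sable-1)
Highest rejected unit-bid = $23,070.
Allocation: Apex 4, Cinder 1, Dune 2, Sable 1.

Apex 4, Cinder 1, Dune 2, Sable 1; clearing price $23,070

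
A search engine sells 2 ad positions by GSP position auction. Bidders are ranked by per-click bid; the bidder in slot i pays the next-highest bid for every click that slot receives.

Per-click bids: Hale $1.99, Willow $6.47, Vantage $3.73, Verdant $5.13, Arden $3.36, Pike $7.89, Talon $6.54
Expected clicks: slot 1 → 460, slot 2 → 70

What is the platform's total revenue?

Total revenue: $3461.30

Ranked by bid: $7.89 (Pike) > $6.54 (Talon) > $6.47 (Willow) > …
Slot 1: Pike pays $6.54 × 460 = $3008.40
Slot 2: Talon pays $6.47 × 70 = $452.90
Total = $3461.30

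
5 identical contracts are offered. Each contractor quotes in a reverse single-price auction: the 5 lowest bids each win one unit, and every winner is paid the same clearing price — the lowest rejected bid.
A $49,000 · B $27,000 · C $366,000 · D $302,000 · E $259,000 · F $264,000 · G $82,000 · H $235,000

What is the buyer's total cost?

Total cost: $1,320,000

Sorting: 27,000 (B), 49,000 (A), 82,000 (G), 235,000 (H), 259,000 (E), 264,000 (F), 302,000 (D), …
The 5 lowest are B, A, G, H, E.
Lowest unsuccessful bid: $264,000 → clearing price.
Total cost = 5 × $264,000 = $1,320,000.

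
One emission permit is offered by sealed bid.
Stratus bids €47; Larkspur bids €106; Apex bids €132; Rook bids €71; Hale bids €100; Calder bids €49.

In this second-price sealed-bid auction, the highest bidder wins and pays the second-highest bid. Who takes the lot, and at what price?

Second-price sealed-bid auction: the highest bidder wins and pays the second-highest bid.
Bids ranked: 132 (Apex) > 106 (Larkspur) > 100 (Hale) > 71 (Rook) > 49 (Calder) > 47 (Stratus)
Apex is highest; pays the second-highest bid, €106.

Apex pays €106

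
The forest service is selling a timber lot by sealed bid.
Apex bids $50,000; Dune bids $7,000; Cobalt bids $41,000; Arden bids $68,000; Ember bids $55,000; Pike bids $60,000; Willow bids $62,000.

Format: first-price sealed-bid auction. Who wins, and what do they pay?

Arden pays $68,000

First-price sealed-bid auction: the highest bidder wins and pays their own bid.
Bids in order: 68,000 (Arden) > 62,000 (Willow) > 60,000 (Pike) > 55,000 (Ember) > 50,000 (Apex) > 41,000 (Cobalt) > …
Arden has the highest bid and pays exactly that: $68,000.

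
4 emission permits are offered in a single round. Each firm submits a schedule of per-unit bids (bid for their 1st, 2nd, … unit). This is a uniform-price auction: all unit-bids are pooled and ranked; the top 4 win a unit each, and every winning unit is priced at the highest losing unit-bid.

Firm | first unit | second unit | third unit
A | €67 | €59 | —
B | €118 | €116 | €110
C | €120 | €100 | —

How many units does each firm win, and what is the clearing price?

B 3, C 1; clearing price €100

Merging the schedules and taking the best 4: 120 (C-1), 118 (B-1), 116 (B-2), 110 (B-3)
Highest rejected unit-bid = €100.
Allocation: B 3, C 1.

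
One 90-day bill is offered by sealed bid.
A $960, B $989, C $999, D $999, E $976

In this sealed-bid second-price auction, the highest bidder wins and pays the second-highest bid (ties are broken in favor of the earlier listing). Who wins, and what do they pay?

C pays $999

Bids ranked: 999 (C) > 999 (D) > 989 (B) > 976 (E) > 960 (A)
Tie at $999 → C wins by tie-break.
C is highest; pays the second-highest bid, $999.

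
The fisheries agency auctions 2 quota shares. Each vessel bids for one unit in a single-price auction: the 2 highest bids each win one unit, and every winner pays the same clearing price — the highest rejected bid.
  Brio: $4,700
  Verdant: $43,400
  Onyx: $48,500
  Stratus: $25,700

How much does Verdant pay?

Verdant pays $25,700

Bids ranked high→low: 48,500 (Onyx), 43,400 (Verdant), 25,700 (Stratus), 4,700 (Brio)
Top 2: Onyx, Verdant.
Clearing price = highest rejected bid = $25,700.
Verdant wins → pays $25,700.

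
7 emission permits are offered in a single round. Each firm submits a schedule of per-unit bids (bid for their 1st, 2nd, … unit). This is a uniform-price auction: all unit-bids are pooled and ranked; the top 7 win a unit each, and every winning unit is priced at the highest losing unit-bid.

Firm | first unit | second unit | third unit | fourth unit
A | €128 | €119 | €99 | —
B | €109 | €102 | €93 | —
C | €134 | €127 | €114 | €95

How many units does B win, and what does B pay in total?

All unit-bids, highest first — top 7: 134 (C-1), 128 (A-1), 127 (C-2), 119 (A-2), 114 (C-3), 109 (B-1), 102 (B-2)
Highest rejected unit-bid = €99.
B wins 2 unit(s) at €99 each.

B: 2 units, pays €198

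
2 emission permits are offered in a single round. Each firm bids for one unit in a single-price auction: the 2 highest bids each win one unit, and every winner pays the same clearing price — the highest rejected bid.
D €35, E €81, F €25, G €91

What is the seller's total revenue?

Total revenue: €70

Bids ranked high→low: 91 (G), 81 (E), 35 (D), 25 (F)
The 2 highest are G, E.
Highest unsuccessful bid: €35 → clearing price.
Total revenue = 2 × €35 = €70.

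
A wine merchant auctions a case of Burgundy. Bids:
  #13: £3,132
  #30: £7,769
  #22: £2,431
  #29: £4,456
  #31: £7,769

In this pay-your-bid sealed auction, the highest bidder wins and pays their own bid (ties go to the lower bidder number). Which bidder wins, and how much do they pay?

#30 pays £7,769

Pay-your-bid sealed auction: the highest bidder wins and pays their own bid.
Bids in order: 7,769 (#30) > 7,769 (#31) > 4,456 (#29) > 3,132 (#13) > 2,431 (#22)
#30 and #31 tie at £7,769; tie-break gives it to #30.
#30 is highest → pays own bid, £7,769.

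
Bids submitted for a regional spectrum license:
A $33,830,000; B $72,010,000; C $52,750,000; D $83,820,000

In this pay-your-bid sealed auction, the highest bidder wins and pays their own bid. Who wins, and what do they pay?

Bids in order: 83,820,000 (D) > 72,010,000 (B) > 52,750,000 (C) > 33,830,000 (A)
First-price: D pays what they bid, $83,820,000.

D pays $83,820,000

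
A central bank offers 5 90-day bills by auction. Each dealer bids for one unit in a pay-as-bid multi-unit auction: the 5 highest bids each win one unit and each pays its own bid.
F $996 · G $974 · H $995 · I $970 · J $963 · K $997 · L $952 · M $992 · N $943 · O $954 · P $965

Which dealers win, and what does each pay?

K $997, F $996, H $995, M $992, G $974

Sorting: 997 (K), 996 (F), 995 (H), 992 (M), 974 (G), 970 (I), 965 (P), …
The 5 highest are K, F, H, M, G.
Each winner pays its own bid: K $997, F $996, H $995, M $992, G $974.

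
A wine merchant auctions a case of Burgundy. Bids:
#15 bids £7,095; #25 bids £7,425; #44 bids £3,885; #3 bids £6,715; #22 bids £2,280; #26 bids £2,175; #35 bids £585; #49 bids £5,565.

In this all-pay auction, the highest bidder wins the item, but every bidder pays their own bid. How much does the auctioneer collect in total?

Total revenue: £35,725

All-pay auction: the highest bidder wins the item, but every bidder pays their own bid.
Sorting bids: 7,425 (#25) > 7,095 (#15) > 6,715 (#3) > 5,565 (#49) > 3,885 (#44) > 2,280 (#22) > …
Every bidder forfeits their bid regardless of winning.
Revenue = 7,095 + 7,425 + 3,885 + 6,715 + 2,280 + 2,175 + 585 + 5,565 = £35,725.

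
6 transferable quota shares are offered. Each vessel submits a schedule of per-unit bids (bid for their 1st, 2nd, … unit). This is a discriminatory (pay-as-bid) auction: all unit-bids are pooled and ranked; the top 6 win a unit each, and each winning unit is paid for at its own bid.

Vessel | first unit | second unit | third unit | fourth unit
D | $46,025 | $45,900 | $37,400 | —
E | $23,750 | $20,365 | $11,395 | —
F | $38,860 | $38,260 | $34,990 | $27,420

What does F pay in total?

Merging the schedules and taking the best 6: 46,025 (D-1), 45,900 (D-2), 38,860 (F-1), 38,260 (F-2), 37,400 (D-3), 34,990 (F-3)
Next rejected bid: $27,420 (not a price — pay-as-bid).
F's winning unit-bids: 38,860 + 38,260 + 34,990 = $112,110.

F pays $112,110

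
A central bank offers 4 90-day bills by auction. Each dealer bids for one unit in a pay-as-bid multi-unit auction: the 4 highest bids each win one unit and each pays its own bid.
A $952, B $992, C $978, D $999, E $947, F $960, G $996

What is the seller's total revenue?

Bids ranked high→low: 999 (D), 996 (G), 992 (B), 978 (C), 960 (F), 952 (A), …
The 4 highest are D, G, B, C.
Total revenue = 999 + 996 + 992 + 978 = $3,965.

Total revenue: $3,965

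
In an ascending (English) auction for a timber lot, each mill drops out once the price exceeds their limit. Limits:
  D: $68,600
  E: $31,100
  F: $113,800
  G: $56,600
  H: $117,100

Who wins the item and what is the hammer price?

Limits ranked: 117,100 (H) > 113,800 (F) > 68,600 (D) > 56,600 (G) > 31,100 (E)
Once the price passes $113,800, only H is left; the hammer falls at F's limit of $113,800.

H wins at $113,800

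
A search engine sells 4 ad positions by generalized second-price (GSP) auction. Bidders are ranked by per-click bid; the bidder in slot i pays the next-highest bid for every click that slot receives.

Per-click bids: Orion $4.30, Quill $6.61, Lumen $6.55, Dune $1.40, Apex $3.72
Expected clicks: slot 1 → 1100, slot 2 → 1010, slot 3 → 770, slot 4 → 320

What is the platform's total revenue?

Total revenue: $14860.40

Sorting advertisers: $6.61 (Quill) > $6.55 (Lumen) > $4.30 (Orion) > $3.72 (Apex) > $1.40 (Dune)
Slot 1: Quill pays $6.55 × 1100 = $7205.00
Slot 2: Lumen pays $4.30 × 1010 = $4343.00
Slot 3: Orion pays $3.72 × 770 = $2864.40
Slot 4: Apex pays $1.40 × 320 = $448.00
Total = $14860.40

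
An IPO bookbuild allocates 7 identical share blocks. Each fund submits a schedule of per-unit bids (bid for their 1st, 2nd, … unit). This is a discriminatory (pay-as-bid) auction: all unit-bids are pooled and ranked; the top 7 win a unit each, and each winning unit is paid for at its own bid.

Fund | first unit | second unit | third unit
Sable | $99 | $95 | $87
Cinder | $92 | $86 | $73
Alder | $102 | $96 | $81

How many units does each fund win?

Alder 2, Cinder 2, Sable 3

All unit-bids, highest first — top 7: 102 (Alder-1), 99 (Sable-1), 96 (Alder-2), 95 (Sable-2), 92 (Cinder-1), 87 (Sable-3), 86 (Cinder-2)
Next rejected bid: $81 (not a price — pay-as-bid).
Allocation: Alder 2, Cinder 2, Sable 3.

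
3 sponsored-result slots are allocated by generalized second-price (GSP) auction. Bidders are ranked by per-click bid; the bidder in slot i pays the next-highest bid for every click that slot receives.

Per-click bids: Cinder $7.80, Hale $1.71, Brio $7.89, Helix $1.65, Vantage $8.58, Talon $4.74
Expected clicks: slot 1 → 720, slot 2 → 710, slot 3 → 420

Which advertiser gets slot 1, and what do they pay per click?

Vantage; $7.89 per click

Per-click bids in order: $8.58 (Vantage) > $7.89 (Brio) > $7.80 (Cinder) > $4.74 (Talon) > …
Slot 1 goes to the first-ranked bidder, Vantage, who pays the next bid down: $7.89/click.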